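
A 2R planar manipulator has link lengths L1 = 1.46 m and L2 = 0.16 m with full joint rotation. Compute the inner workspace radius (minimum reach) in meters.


r_min = |L1 - L2| = |1.46 - 0.16| = 1.3000

1.3000 m


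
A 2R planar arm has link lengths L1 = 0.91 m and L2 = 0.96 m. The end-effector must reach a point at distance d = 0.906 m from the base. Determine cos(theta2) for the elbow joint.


cos(th2) = (d^2 - L1^2 - L2^2)/(2*L1*L2) = (0.906^2 - 0.91^2 - 0.96^2)/(2*0.91*0.96) = -0.5316

-0.5316


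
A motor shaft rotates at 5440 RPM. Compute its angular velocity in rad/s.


omega = 5440 * 2*pi/60 = 569.6755

569.6755 rad/s


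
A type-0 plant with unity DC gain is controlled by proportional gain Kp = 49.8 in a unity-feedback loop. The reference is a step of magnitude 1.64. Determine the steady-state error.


e_ss = R/(1 + Kp) = 1.64/(1 + 49.8) = 1.64/50.8000 = 0.0323

0.0323


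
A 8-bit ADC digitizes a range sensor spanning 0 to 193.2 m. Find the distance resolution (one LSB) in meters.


res = range / 2^n = 193.2/2^8 = 193.2/256 = 0.7547

0.7547 m


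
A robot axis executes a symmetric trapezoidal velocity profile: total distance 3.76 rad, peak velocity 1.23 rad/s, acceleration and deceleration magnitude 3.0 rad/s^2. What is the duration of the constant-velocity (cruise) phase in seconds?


t_acc = v/a = 0.410000 s, d_acc = v^2/(2a) = 0.252150 rad each
d_cruise = 3.76 - 2*0.252150 = 3.255700 rad
t_cruise = d_cruise/v = 3.255700/1.23 = 2.6469

2.6469 s


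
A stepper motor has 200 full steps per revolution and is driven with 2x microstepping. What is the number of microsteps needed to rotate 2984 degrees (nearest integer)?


step_size = 360/(200*2) = 360/400 = 0.900000 deg
n = 2984/(360/400) = 2984*400/360 = 3315.5556 -> 3316

3316 steps


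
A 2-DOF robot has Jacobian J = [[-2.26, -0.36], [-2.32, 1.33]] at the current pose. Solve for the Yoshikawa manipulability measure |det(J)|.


det(J) = -2.26*1.33 - (-0.36)*(-2.32) = -3.8410
|det(J)| = 3.8410

3.8410


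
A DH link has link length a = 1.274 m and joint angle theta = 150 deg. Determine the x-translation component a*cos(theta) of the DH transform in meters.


a*cos(theta) = 1.274*cos(150 deg) = -1.1033

-1.1033 m


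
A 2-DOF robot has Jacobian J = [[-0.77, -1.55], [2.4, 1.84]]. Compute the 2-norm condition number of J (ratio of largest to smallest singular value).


JJ^T eigenvalues: trace(JJ^T) = 12.1410, det(JJ^T) = det(J)^2 = 5.30473024
s_max^2 = (12.1410 + sqrt(126.18496004))/2 = 11.68710396
s_min^2 = (12.1410 - sqrt(126.18496004))/2 = 0.45389604
kappa = s_max/s_min = sqrt(11.68710396/0.45389604) = 5.0743

5.0743


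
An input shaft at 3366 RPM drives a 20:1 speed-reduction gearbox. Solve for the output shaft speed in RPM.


omega_out = omega_in / N = 3366 / 20 = 168.3000

168.3000 RPM


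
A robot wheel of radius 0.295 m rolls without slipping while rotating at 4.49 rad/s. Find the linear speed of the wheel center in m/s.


v = omega * r = 4.49 * 0.295 = 1.3245

1.3245 m/s


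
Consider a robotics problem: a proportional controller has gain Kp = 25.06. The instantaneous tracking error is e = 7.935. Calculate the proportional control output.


u_P = Kp * e = 25.06 * 7.935 = 198.8511

198.8511


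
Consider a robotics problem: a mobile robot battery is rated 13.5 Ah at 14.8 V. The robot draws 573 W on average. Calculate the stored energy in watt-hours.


E = capacity * V = 13.5*14.8 = 199.8000

199.8000 Wh


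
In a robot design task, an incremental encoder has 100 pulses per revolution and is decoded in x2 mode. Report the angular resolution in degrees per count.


resolution = 360 / (PPR * 2) = 360 / 200 = 1.8000

1.8000 degrees


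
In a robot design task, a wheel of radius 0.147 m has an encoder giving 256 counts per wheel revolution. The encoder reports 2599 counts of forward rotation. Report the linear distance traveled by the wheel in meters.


revs = 2599/256 = 10.152344
d = revs * 2*pi*r = 10.152344 * 2*pi*0.147 = 9.3770

9.3770 m


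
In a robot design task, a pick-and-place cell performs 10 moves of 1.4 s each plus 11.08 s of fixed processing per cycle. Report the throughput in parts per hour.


T_cycle = 10*1.4 + 11.08 = 25.0800 s
rate = 3600/T = 143.5407

143.5407 parts/hour


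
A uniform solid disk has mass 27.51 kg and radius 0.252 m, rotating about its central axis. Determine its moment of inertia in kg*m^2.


I = (1/2)*m*R^2 = 0.5*27.51*0.252^2 = 0.8735

0.8735 kg*m^2


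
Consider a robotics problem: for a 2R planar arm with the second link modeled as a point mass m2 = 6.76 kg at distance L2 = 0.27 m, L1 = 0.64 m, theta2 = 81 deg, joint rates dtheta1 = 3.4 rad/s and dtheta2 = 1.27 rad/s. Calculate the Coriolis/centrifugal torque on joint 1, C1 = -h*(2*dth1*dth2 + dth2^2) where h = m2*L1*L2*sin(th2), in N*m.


h = m2*L1*L2*sin(th2) = 6.76*0.64*0.27*sin(81 deg) = 1.153746
C1 = -h*(2*3.4*1.27 + 1.27^2) = -1.153746*10.2489 = -11.8246

-11.8246 N*m


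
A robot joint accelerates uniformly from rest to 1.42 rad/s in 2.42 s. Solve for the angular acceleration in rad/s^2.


alpha = delta_omega / t = 1.42 / 2.42 = 0.5868

0.5868 rad/s^2


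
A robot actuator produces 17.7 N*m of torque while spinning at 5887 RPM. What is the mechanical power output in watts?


omega = 5887 * 2*pi/60 = 616.485198 rad/s
P = tau * omega = 17.7 * 616.485198 = 10911.7880

10911.7880 W


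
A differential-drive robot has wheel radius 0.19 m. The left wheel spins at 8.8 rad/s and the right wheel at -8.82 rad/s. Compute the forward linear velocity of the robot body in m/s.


v = r*(wR + wL)/2 = 0.19*(-8.82 + 8.8)/2 = -0.0019

-0.0019 m/s


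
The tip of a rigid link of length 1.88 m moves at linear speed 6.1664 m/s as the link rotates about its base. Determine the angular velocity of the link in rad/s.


omega = v / L = 6.1664 / 1.88 = 3.2800

3.2800 rad/s


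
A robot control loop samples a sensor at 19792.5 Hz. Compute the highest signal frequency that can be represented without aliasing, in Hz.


f_max = f_s/2 = 19792.5/2 = 9896.2500

9896.2500 Hz


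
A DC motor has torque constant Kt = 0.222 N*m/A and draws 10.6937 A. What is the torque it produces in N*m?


tau = Kt * I = 0.222*10.6937 = 2.3740

2.3740 N*m


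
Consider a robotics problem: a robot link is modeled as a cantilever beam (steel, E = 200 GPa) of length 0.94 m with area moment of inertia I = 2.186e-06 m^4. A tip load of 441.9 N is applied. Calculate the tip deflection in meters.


delta = F*L^3/(3*E*I) = 441.9*0.94^3/(3*2.000e+11*2.186e-06)
      = 367.0350696/1311600 = 2.7984e-04

2.7984e-04 m


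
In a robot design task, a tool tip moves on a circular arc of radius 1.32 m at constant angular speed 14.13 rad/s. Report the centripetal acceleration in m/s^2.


a_c = omega^2 * r = 14.13^2 * 1.32 = 263.5471

263.5471 m/s^2


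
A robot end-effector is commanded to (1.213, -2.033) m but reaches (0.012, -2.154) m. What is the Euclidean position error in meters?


dx = 0.012 - (1.213) = -1.2010, dy = -2.154 - (-2.033) = -0.1210
err = sqrt(1.442401 + 0.014641) = 1.2071

1.2071 m


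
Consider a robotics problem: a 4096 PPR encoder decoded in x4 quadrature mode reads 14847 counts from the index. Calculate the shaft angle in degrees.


angle = counts * 360 / (PPR*4) = 14847 * 360 / 16384 = 326.2280

326.2280 degrees


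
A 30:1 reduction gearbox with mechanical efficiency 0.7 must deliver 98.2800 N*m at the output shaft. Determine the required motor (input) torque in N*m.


tau_in = tau_out / (N * eta) = 98.2800 / (30 * 0.7) = 4.6800

4.6800 N*m


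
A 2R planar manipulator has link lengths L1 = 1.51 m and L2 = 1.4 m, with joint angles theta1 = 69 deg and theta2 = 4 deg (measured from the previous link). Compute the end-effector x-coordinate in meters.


x = L1*cos(th1) + L2*cos(th1+th2) = 1.51*cos(69 deg) + 1.4*cos(73 deg) = 0.9505

0.9505 m


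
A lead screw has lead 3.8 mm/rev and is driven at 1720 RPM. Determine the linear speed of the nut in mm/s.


v = lead * (RPM/60) = 3.8*1720/60 = 108.9333

108.9333 mm/s


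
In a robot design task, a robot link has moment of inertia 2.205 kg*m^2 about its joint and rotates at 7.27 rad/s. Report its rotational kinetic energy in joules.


KE = (1/2)*I*omega^2 = 0.5*2.205*7.27^2 = 58.2703

58.2703 J


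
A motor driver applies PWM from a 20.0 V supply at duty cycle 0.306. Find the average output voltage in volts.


V_avg = V_supply * D = 20.0*0.306 = 6.1200

6.1200 V


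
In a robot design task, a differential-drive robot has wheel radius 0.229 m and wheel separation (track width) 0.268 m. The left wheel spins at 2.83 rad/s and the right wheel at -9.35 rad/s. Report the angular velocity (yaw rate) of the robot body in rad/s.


omega = r*(wR - wL)/L = 0.229*(-9.35 - (2.83))/0.268 = -10.4075

-10.4075 rad/s


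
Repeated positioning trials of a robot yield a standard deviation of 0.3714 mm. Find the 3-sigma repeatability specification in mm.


repeatability = 3*sigma = 3*0.3714 = 1.1142

1.1142 mm


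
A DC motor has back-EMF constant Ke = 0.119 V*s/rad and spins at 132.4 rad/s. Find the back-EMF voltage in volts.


V_emf = Ke * omega = 0.119*132.4 = 15.7556

15.7556 V


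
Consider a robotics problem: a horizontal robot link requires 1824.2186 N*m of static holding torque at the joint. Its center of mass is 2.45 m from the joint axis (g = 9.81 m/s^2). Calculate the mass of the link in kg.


m = tau / (g*L) = 1824.2186 / (9.81 * 2.45) = 75.9000

75.9000 kg


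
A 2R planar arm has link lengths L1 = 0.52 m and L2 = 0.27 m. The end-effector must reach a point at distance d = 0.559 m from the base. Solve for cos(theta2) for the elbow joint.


cos(th2) = (d^2 - L1^2 - L2^2)/(2*L1*L2) = (0.559^2 - 0.52^2 - 0.27^2)/(2*0.52*0.27) = -0.1098

-0.1098


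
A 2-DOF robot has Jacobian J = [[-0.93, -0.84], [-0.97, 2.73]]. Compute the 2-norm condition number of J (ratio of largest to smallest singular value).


JJ^T eigenvalues: trace(JJ^T) = 9.9643, det(JJ^T) = det(J)^2 = 11.24730369
s_max^2 = (9.9643 + sqrt(54.29805973))/2 = 8.66651086
s_min^2 = (9.9643 - sqrt(54.29805973))/2 = 1.29778914
kappa = s_max/s_min = sqrt(8.66651086/1.29778914) = 2.5842

2.5842


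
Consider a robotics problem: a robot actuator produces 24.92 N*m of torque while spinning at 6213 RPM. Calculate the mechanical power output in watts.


omega = 6213 * 2*pi/60 = 650.623839 rad/s
P = tau * omega = 24.92 * 650.623839 = 16213.5461

16213.5461 W


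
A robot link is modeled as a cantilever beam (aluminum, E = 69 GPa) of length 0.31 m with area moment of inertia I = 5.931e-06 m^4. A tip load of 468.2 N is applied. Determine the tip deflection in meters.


delta = F*L^3/(3*E*I) = 468.2*0.31^3/(3*6.900e+10*5.931e-06)
      = 13.9481462/1227717 = 1.1361e-05

1.1361e-05 m


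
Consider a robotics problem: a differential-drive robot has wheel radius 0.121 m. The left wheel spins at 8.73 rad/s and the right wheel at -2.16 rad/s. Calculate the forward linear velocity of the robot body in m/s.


v = r*(wR + wL)/2 = 0.121*(-2.16 + 8.73)/2 = 0.3975

0.3975 m/s


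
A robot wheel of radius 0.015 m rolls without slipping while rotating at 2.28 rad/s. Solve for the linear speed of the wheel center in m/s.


v = omega * r = 2.28 * 0.015 = 0.0342

0.0342 m/s


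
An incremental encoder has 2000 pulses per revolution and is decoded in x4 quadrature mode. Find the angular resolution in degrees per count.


resolution = 360 / (PPR * 4) = 360 / 8000 = 0.0450

0.0450 degrees


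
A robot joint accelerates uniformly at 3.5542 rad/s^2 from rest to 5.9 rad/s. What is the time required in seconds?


t = delta_omega / alpha = 5.9 / 3.5542 = 1.6600

1.6600 s


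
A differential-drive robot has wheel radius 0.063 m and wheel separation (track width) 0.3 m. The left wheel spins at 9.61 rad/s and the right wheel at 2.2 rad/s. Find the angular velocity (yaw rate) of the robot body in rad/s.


omega = r*(wR - wL)/L = 0.063*(2.2 - (9.61))/0.3 = -1.5561

-1.5561 rad/s


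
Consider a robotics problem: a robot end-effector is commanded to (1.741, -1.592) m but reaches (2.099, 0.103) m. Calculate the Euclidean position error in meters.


dx = 2.099 - (1.741) = 0.3580, dy = 0.103 - (-1.592) = 1.6950
err = sqrt(0.128164 + 2.873025) = 1.7324

1.7324 m


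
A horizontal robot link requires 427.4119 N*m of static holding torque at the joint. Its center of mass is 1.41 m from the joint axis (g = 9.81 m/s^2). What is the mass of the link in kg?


m = tau / (g*L) = 427.4119 / (9.81 * 1.41) = 30.9000

30.9000 kg


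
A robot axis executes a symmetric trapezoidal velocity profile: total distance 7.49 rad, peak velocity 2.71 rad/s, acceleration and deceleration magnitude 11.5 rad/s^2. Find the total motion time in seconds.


t_acc = v/a = 2.71/11.5 = 0.235652 s
d_acc = v^2/(2a) = 0.319309 rad (each ramp)
d_cruise = 7.49 - 2*0.319309 = 6.851382 rad
t_cruise = 6.851382/2.71 = 2.528185 s
t_total = 2*0.235652 + 2.528185 = 2.9995

2.9995 s


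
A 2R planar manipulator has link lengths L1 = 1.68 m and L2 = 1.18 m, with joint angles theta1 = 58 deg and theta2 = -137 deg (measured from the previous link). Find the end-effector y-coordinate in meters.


y = L1*sin(th1) + L2*sin(th1+th2) = 1.68*sin(58 deg) + 1.18*sin(-79 deg) = 0.2664

0.2664 m


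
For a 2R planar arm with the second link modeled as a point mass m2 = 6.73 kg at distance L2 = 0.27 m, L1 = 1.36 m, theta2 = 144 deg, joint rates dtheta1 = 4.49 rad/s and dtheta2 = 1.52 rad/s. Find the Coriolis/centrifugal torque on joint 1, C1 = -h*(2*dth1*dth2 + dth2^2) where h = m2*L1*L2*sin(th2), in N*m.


h = m2*L1*L2*sin(th2) = 6.73*1.36*0.27*sin(144 deg) = 1.452568
C1 = -h*(2*4.49*1.52 + 1.52^2) = -1.452568*15.9600 = -23.1830

-23.1830 N*m


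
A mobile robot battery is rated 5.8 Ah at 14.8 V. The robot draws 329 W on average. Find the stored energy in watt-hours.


E = capacity * V = 5.8*14.8 = 85.8400

85.8400 Wh


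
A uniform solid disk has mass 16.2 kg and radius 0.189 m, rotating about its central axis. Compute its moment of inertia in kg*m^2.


I = (1/2)*m*R^2 = 0.5*16.2*0.189^2 = 0.2893

0.2893 kg*m^2


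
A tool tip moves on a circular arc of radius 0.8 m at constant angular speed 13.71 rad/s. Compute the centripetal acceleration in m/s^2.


a_c = omega^2 * r = 13.71^2 * 0.8 = 150.3713

150.3713 m/s^2


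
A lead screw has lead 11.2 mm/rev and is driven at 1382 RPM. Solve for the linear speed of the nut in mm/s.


v = lead * (RPM/60) = 11.2*1382/60 = 257.9733

257.9733 mm/s


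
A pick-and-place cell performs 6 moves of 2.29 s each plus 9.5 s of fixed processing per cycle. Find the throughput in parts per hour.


T_cycle = 6*2.29 + 9.5 = 23.2400 s
rate = 3600/T = 154.9053

154.9053 parts/hour


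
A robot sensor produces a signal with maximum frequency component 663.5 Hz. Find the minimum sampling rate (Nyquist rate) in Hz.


f_s,min = 2*f_max = 2*663.5 = 1327.0000

1327.0000 Hz


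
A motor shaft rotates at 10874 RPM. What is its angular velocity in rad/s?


omega = 10874 * 2*pi/60 = 1138.7226

1138.7226 rad/s


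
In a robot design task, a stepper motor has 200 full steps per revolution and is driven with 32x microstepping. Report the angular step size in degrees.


step = 360/(200*32) = 360/6400 = 0.0563

0.0563 degrees


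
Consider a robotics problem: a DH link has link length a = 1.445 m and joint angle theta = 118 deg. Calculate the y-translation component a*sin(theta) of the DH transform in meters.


a*sin(theta) = 1.445*sin(118 deg) = 1.2759

1.2759 m


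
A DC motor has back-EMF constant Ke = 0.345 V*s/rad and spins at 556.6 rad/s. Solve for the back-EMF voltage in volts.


V_emf = Ke * omega = 0.345*556.6 = 192.0270

192.0270 V


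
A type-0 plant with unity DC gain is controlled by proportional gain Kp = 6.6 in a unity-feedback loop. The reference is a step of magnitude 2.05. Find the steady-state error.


e_ss = R/(1 + Kp) = 2.05/(1 + 6.6) = 2.05/7.6000 = 0.2697

0.2697


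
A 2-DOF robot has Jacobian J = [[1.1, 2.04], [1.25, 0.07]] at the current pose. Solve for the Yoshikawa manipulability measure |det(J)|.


det(J) = 1.1*0.07 - (2.04)*(1.25) = -2.4730
|det(J)| = 2.4730

2.4730


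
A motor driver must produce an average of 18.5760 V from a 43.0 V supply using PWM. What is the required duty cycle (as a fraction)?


D = V_avg/V_supply = 18.5760/43.0 = 0.4320

0.4320


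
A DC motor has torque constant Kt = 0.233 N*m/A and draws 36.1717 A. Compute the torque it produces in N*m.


tau = Kt * I = 0.233*36.1717 = 8.4280

8.4280 N*m


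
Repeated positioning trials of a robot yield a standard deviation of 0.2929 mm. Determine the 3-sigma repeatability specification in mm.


repeatability = 3*sigma = 3*0.2929 = 0.8787

0.8787 mm


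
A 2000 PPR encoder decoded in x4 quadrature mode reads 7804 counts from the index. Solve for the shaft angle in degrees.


angle = counts * 360 / (PPR*4) = 7804 * 360 / 8000 = 351.1800

351.1800 degrees


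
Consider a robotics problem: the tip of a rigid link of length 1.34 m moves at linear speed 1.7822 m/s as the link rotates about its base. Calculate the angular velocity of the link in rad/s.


omega = v / L = 1.7822 / 1.34 = 1.3300

1.3300 rad/s


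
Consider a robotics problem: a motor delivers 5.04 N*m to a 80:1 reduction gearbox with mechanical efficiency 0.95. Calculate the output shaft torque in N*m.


tau_out = tau_in * N * eta = 5.04 * 80 * 0.95 = 383.0400

383.0400 N*m


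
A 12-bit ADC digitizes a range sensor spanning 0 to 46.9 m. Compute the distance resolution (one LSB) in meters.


res = range / 2^n = 46.9/2^12 = 46.9/4096 = 0.0115

0.0115 m


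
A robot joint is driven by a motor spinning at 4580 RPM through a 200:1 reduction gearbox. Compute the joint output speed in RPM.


omega_joint = omega_motor / N = 4580 / 200 = 22.9000

22.9000 RPM


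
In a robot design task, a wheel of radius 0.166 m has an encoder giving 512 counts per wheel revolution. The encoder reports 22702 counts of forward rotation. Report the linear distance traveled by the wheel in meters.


revs = 22702/512 = 44.339844
d = revs * 2*pi*r = 44.339844 * 2*pi*0.166 = 46.2468

46.2468 m


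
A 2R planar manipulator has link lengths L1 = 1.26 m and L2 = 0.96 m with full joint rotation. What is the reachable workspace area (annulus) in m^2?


r_max = L1 + L2 = 2.2200, r_min = |L1 - L2| = 0.3000
A = pi*(r_max^2 - r_min^2) = pi*(4.9284 - 0.0900) = 15.2003

15.2003 m^2


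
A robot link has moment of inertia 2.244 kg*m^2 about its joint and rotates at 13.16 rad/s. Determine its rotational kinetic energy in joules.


KE = (1/2)*I*omega^2 = 0.5*2.244*13.16^2 = 194.3142

194.3142 J


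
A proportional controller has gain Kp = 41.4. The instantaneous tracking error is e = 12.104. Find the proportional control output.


u_P = Kp * e = 41.4 * 12.104 = 501.1056

501.1056


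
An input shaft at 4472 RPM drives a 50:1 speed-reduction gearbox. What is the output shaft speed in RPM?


omega_out = omega_in / N = 4472 / 50 = 89.4400

89.4400 RPM


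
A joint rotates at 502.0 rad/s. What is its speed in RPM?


RPM = 502.0 * 60/(2*pi) = 4793.7469

4793.7469 RPM


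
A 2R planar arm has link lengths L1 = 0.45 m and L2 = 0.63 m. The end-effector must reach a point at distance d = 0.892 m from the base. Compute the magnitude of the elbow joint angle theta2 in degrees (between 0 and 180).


cos(th2) = (d^2 - L1^2 - L2^2)/(2*L1*L2) = (0.892^2 - 0.45^2 - 0.63^2)/(2*0.45*0.63) = 0.34614462
th2 = acos(0.34614462) = 69.7483 deg

69.7483 degrees


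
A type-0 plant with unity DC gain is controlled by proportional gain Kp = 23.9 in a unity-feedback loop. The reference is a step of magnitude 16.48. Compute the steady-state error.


e_ss = R/(1 + Kp) = 16.48/(1 + 23.9) = 16.48/24.9000 = 0.6618

0.6618


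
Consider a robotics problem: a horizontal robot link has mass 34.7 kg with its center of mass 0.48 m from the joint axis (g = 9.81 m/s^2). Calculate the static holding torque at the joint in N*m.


tau = m*g*L = 34.7 * 9.81 * 0.48 = 163.3954

163.3954 N*m


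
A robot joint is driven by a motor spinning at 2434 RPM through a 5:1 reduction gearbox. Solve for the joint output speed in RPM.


omega_joint = omega_motor / N = 2434 / 5 = 486.8000

486.8000 RPM


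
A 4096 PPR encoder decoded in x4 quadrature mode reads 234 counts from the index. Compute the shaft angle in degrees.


angle = counts * 360 / (PPR*4) = 234 * 360 / 16384 = 5.1416

5.1416 degrees


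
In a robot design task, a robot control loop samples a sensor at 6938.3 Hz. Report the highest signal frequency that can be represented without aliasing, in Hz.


f_max = f_s/2 = 6938.3/2 = 3469.1500

3469.1500 Hz


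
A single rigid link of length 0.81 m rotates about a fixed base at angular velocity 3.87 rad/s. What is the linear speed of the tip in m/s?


v = L*omega = 0.81 * 3.87 = 3.1347

3.1347 m/s


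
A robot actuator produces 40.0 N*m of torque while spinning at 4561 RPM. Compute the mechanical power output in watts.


omega = 4561 * 2*pi/60 = 477.626803 rad/s
P = tau * omega = 40.0 * 477.626803 = 19105.0721

19105.0721 W


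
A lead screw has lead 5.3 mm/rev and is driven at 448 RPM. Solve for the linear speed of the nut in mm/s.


v = lead * (RPM/60) = 5.3*448/60 = 39.5733

39.5733 mm/s


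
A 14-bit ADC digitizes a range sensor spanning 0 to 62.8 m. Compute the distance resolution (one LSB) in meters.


res = range / 2^n = 62.8/2^14 = 62.8/16384 = 0.0038

0.0038 m


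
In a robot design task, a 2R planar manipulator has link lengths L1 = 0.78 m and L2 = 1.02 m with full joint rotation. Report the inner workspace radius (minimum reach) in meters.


r_min = |L1 - L2| = |0.78 - 1.02| = 0.2400

0.2400 m


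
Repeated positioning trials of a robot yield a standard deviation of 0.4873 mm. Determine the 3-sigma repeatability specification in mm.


repeatability = 3*sigma = 3*0.4873 = 1.4619

1.4619 mm


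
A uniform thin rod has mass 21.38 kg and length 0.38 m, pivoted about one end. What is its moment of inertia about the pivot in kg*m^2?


I = (1/3)*m*L^2 = (1/3)*21.38*0.38^2 = 1.0291

1.0291 kg*m^2


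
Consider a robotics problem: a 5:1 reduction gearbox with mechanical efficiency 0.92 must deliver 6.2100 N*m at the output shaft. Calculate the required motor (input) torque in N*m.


tau_in = tau_out / (N * eta) = 6.2100 / (5 * 0.92) = 1.3500

1.3500 N*m


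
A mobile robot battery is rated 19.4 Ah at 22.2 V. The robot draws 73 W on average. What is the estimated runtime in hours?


E = 19.4*22.2 = 430.6800 Wh
t = E/P = 430.6800/73 = 5.8997

5.8997 hours


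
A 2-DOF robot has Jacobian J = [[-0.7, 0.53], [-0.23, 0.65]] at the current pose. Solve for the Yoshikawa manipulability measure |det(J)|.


det(J) = -0.7*0.65 - (0.53)*(-0.23) = -0.3331
|det(J)| = 0.3331

0.3331


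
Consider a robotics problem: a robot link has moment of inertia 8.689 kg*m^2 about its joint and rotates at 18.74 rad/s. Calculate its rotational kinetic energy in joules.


KE = (1/2)*I*omega^2 = 0.5*8.689*18.74^2 = 1525.7345

1525.7345 J


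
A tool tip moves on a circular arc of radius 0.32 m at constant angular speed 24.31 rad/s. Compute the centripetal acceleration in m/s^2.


a_c = omega^2 * r = 24.31^2 * 0.32 = 189.1124

189.1124 m/s^2


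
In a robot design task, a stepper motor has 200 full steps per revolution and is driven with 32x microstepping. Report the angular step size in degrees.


step = 360/(200*32) = 360/6400 = 0.0563

0.0563 degrees


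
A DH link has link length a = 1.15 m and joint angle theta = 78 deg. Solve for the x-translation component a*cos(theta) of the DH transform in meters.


a*cos(theta) = 1.15*cos(78 deg) = 0.2391

0.2391 m


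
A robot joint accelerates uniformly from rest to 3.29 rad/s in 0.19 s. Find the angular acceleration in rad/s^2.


alpha = delta_omega / t = 3.29 / 0.19 = 17.3158

17.3158 rad/s^2


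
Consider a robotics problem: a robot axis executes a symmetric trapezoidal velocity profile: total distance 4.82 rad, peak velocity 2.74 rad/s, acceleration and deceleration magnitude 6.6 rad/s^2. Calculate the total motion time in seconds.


t_acc = v/a = 2.74/6.6 = 0.415152 s
d_acc = v^2/(2a) = 0.568758 rad (each ramp)
d_cruise = 4.82 - 2*0.568758 = 3.682484 rad
t_cruise = 3.682484/2.74 = 1.343972 s
t_total = 2*0.415152 + 1.343972 = 2.1743

2.1743 s


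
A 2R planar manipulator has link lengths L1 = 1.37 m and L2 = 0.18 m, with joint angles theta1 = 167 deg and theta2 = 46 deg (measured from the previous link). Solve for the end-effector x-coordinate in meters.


x = L1*cos(th1) + L2*cos(th1+th2) = 1.37*cos(167 deg) + 0.18*cos(213 deg) = -1.4858

-1.4858 m


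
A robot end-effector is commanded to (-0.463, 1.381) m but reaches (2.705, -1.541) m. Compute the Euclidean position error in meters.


dx = 2.705 - (-0.463) = 3.1680, dy = -1.541 - (1.381) = -2.9220
err = sqrt(10.036224 + 8.538084) = 4.3098

4.3098 m


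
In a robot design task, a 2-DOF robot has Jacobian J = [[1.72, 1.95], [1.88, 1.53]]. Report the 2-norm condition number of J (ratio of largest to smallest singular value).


JJ^T eigenvalues: trace(JJ^T) = 12.6362, det(JJ^T) = det(J)^2 = 1.06998336
s_max^2 = (12.6362 + sqrt(155.39361700))/2 = 12.55094881
s_min^2 = (12.6362 - sqrt(155.39361700))/2 = 0.08525119
kappa = s_max/s_min = sqrt(12.55094881/0.08525119) = 12.1336

12.1336


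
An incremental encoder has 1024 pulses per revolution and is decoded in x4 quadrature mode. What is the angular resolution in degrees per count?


resolution = 360 / (PPR * 4) = 360 / 4096 = 0.0879

0.0879 degrees


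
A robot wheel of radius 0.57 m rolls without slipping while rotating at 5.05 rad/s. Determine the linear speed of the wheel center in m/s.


v = omega * r = 5.05 * 0.57 = 2.8785

2.8785 m/s


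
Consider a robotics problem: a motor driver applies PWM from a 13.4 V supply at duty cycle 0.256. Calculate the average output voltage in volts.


V_avg = V_supply * D = 13.4*0.256 = 3.4304

3.4304 V


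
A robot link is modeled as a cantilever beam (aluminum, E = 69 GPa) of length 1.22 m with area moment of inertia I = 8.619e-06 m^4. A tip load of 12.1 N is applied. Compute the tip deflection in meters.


delta = F*L^3/(3*E*I) = 12.1*1.22^3/(3*6.900e+10*8.619e-06)
      = 21.9717608/1784133 = 1.2315e-05

1.2315e-05 m


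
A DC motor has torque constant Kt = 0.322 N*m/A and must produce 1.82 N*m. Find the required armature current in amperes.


I = tau / Kt = 1.82/0.322 = 5.6522

5.6522 A


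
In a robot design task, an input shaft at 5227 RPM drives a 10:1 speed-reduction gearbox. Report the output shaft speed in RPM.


omega_out = omega_in / N = 5227 / 10 = 522.7000

522.7000 RPM


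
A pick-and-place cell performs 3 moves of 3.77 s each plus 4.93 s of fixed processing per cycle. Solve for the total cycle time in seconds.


T = 3*3.77 + 4.93 = 16.2400

16.2400 s


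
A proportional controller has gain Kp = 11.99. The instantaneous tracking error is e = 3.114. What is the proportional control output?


u_P = Kp * e = 11.99 * 3.114 = 37.3369

37.3369


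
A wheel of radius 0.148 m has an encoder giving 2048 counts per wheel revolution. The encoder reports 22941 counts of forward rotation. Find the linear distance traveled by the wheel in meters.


revs = 22941/2048 = 11.201660
d = revs * 2*pi*r = 11.201660 * 2*pi*0.148 = 10.4166

10.4166 m


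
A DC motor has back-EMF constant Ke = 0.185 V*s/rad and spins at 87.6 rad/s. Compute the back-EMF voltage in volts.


V_emf = Ke * omega = 0.185*87.6 = 16.2060

16.2060 V


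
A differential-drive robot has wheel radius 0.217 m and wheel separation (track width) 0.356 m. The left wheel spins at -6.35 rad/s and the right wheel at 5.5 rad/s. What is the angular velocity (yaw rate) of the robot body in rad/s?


omega = r*(wR - wL)/L = 0.217*(5.5 - (-6.35))/0.356 = 7.2232

7.2232 rad/s


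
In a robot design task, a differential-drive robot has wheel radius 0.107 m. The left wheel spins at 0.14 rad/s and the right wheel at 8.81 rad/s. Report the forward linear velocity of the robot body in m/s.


v = r*(wR + wL)/2 = 0.107*(8.81 + 0.14)/2 = 0.4788

0.4788 m/s


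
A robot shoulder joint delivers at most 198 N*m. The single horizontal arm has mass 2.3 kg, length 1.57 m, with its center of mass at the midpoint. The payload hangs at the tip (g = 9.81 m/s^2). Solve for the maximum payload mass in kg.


tau_arm = m_arm*g*(L/2) = 2.3*9.81*1.57/2 = 17.7120 N*m
tau_payload = tau_max - tau_arm = 198 - 17.7120 = 180.2880
m_payload = tau_payload / (g*L) = 180.2880 / (9.81*1.57) = 11.7057

11.7057 kg


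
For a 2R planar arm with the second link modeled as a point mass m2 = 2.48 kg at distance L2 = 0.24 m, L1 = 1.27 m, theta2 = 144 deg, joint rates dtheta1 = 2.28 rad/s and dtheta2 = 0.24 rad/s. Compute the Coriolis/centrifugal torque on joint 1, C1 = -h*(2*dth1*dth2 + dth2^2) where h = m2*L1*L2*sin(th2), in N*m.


h = m2*L1*L2*sin(th2) = 2.48*1.27*0.24*sin(144 deg) = 0.444309
C1 = -h*(2*2.28*0.24 + 0.24^2) = -0.444309*1.1520 = -0.5118

-0.5118 N*m


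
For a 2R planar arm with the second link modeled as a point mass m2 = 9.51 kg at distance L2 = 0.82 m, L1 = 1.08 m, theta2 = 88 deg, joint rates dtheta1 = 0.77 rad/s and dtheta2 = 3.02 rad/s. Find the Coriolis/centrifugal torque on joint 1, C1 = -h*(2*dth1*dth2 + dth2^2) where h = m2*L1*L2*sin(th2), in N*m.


h = m2*L1*L2*sin(th2) = 9.51*1.08*0.82*sin(88 deg) = 8.416926
C1 = -h*(2*0.77*3.02 + 3.02^2) = -8.416926*13.7712 = -115.9112

-115.9112 N*m


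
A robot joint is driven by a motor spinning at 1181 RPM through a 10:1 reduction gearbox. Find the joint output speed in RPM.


omega_joint = omega_motor / N = 1181 / 10 = 118.1000

118.1000 RPM


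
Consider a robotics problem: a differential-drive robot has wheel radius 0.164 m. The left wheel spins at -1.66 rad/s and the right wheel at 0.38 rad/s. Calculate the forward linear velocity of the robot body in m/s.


v = r*(wR + wL)/2 = 0.164*(0.38 + -1.66)/2 = -0.1050

-0.1050 m/s


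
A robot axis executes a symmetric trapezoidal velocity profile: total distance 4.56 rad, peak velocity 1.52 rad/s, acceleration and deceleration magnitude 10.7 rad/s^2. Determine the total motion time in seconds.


t_acc = v/a = 1.52/10.7 = 0.142056 s
d_acc = v^2/(2a) = 0.107963 rad (each ramp)
d_cruise = 4.56 - 2*0.107963 = 4.344074 rad
t_cruise = 4.344074/1.52 = 2.857943 s
t_total = 2*0.142056 + 2.857943 = 3.1421

3.1421 s


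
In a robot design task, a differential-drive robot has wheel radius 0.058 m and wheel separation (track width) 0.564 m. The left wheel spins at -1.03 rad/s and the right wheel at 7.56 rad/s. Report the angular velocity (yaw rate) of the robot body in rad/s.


omega = r*(wR - wL)/L = 0.058*(7.56 - (-1.03))/0.564 = 0.8834

0.8834 rad/s


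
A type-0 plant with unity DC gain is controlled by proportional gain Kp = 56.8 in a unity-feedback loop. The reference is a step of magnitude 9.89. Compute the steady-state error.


e_ss = R/(1 + Kp) = 9.89/(1 + 56.8) = 9.89/57.8000 = 0.1711

0.1711


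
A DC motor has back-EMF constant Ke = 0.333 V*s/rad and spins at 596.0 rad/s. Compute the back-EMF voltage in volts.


V_emf = Ke * omega = 0.333*596.0 = 198.4680

198.4680 V


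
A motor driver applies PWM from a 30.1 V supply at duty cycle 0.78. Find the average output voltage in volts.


V_avg = V_supply * D = 30.1*0.78 = 23.4780

23.4780 V


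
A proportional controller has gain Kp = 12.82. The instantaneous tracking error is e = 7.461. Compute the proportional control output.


u_P = Kp * e = 12.82 * 7.461 = 95.6500

95.6500


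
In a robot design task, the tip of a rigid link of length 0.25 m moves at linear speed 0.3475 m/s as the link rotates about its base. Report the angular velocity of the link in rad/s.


omega = v / L = 0.3475 / 0.25 = 1.3900

1.3900 rad/s


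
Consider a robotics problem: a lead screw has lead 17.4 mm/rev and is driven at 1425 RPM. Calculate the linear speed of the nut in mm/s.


v = lead * (RPM/60) = 17.4*1425/60 = 413.2500

413.2500 mm/s


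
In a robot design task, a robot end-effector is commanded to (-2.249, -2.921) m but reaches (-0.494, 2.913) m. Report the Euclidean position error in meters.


dx = -0.494 - (-2.249) = 1.7550, dy = 2.913 - (-2.921) = 5.8340
err = sqrt(3.080025 + 34.035556) = 6.0923

6.0923 m


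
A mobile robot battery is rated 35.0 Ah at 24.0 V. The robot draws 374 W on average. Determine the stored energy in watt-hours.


E = capacity * V = 35.0*24.0 = 840.0000

840.0000 Wh


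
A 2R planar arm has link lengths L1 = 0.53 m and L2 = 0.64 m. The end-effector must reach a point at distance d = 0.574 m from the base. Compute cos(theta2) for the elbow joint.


cos(th2) = (d^2 - L1^2 - L2^2)/(2*L1*L2) = (0.574^2 - 0.53^2 - 0.64^2)/(2*0.53*0.64) = -0.5322

-0.5322


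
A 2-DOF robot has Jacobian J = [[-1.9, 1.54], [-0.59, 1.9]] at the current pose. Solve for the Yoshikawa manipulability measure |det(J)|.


det(J) = -1.9*1.9 - (1.54)*(-0.59) = -2.7014
|det(J)| = 2.7014

2.7014


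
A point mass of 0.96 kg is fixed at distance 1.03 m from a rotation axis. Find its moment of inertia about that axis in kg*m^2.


I = m*r^2 = 0.96*1.03^2 = 1.0185

1.0185 kg*m^2


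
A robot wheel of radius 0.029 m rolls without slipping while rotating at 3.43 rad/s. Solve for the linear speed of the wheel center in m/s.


v = omega * r = 3.43 * 0.029 = 0.0995

0.0995 m/s


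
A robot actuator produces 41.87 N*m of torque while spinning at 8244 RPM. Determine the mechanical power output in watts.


omega = 8244 * 2*pi/60 = 863.309661 rad/s
P = tau * omega = 41.87 * 863.309661 = 36146.7755

36146.7755 W


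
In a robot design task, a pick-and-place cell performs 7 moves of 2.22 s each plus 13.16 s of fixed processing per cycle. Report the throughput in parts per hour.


T_cycle = 7*2.22 + 13.16 = 28.7000 s
rate = 3600/T = 125.4355

125.4355 parts/hour


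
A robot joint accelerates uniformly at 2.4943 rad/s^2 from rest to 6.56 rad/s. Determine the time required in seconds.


t = delta_omega / alpha = 6.56 / 2.4943 = 2.6300

2.6300 s


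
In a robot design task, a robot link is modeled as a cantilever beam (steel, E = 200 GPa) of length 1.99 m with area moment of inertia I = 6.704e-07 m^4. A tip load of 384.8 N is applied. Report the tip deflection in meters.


delta = F*L^3/(3*E*I) = 384.8*1.99^3/(3*2.000e+11*6.704e-07)
      = 3032.4544952/402240 = 0.0075

0.0075 m


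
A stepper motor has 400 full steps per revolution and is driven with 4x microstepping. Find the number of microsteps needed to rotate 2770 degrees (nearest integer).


step_size = 360/(400*4) = 360/1600 = 0.225000 deg
n = 2770/(360/1600) = 2770*1600/360 = 12311.1111 -> 12311

12311 steps


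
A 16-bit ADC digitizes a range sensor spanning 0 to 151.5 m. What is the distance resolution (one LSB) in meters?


res = range / 2^n = 151.5/2^16 = 151.5/65536 = 0.0023

0.0023 m


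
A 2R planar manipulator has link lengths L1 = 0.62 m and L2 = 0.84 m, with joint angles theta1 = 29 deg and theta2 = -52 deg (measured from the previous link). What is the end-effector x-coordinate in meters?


x = L1*cos(th1) + L2*cos(th1+th2) = 0.62*cos(29 deg) + 0.84*cos(-23 deg) = 1.3155

1.3155 m


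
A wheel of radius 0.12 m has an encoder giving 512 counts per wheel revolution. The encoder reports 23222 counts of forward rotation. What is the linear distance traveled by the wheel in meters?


revs = 23222/512 = 45.355469
d = revs * 2*pi*r = 45.355469 * 2*pi*0.12 = 34.1972

34.1972 m


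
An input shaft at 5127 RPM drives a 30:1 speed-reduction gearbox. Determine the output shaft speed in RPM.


omega_out = omega_in / N = 5127 / 30 = 170.9000

170.9000 RPM


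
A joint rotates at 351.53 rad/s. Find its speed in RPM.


RPM = 351.53 * 60/(2*pi) = 3356.8642

3356.8642 RPM


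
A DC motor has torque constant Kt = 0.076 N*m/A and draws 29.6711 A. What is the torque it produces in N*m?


tau = Kt * I = 0.076*29.6711 = 2.2550

2.2550 N*m


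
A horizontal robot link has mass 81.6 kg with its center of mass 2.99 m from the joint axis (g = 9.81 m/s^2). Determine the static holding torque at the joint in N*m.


tau = m*g*L = 81.6 * 9.81 * 2.99 = 2393.4830

2393.4830 N*m


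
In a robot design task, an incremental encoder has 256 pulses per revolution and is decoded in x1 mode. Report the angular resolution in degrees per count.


resolution = 360 / (PPR * 1) = 360 / 256 = 1.4062

1.4062 degrees


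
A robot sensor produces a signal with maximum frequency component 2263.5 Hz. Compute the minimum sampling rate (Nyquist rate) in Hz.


f_s,min = 2*f_max = 2*2263.5 = 4527.0000

4527.0000 Hz


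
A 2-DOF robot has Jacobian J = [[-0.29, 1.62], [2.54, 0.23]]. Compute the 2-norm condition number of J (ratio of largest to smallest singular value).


JJ^T eigenvalues: trace(JJ^T) = 9.2130, det(JJ^T) = det(J)^2 = 17.48494225
s_max^2 = (9.2130 + sqrt(14.93960000))/2 = 6.53908894
s_min^2 = (9.2130 - sqrt(14.93960000))/2 = 2.67391106
kappa = s_max/s_min = sqrt(6.53908894/2.67391106) = 1.5638

1.5638


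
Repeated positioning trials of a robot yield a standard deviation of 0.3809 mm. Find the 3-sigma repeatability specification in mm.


repeatability = 3*sigma = 3*0.3809 = 1.1427

1.1427 mm


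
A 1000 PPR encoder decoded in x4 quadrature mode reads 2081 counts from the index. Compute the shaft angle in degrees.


angle = counts * 360 / (PPR*4) = 2081 * 360 / 4000 = 187.2900

187.2900 degrees


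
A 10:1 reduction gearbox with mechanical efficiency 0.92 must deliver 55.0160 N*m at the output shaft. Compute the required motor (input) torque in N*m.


tau_in = tau_out / (N * eta) = 55.0160 / (10 * 0.92) = 5.9800

5.9800 N*m


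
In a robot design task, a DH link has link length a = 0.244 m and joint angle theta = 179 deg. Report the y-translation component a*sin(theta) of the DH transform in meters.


a*sin(theta) = 0.244*sin(179 deg) = 0.0043

0.0043 m


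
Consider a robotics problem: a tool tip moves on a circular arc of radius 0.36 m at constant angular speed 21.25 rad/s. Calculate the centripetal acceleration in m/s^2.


a_c = omega^2 * r = 21.25^2 * 0.36 = 162.5625

162.5625 m/s^2


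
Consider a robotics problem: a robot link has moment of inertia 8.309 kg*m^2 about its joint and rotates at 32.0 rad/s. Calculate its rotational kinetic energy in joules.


KE = (1/2)*I*omega^2 = 0.5*8.309*32.0^2 = 4254.2080

4254.2080 J


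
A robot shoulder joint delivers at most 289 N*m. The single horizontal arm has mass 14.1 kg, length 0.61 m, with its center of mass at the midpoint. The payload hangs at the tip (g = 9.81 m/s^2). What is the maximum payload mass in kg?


tau_arm = m_arm*g*(L/2) = 14.1*9.81*0.61/2 = 42.1879 N*m
tau_payload = tau_max - tau_arm = 289 - 42.1879 = 246.8121
m_payload = tau_payload / (g*L) = 246.8121 / (9.81*0.61) = 41.2446

41.2446 kg


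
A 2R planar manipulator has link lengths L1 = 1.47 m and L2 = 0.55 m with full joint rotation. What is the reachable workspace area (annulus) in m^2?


r_max = L1 + L2 = 2.0200, r_min = |L1 - L2| = 0.9200
A = pi*(r_max^2 - r_min^2) = pi*(4.0804 - 0.8464) = 10.1599

10.1599 m^2


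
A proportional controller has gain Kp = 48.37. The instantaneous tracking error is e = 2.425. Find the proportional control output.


u_P = Kp * e = 48.37 * 2.425 = 117.2972

117.2972
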